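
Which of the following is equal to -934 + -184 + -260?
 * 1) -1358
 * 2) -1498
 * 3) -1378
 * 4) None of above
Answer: 3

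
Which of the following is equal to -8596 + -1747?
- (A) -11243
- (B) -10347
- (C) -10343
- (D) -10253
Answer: C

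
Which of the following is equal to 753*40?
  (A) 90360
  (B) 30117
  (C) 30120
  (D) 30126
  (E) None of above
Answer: C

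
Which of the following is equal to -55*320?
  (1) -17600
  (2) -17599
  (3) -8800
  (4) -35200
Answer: 1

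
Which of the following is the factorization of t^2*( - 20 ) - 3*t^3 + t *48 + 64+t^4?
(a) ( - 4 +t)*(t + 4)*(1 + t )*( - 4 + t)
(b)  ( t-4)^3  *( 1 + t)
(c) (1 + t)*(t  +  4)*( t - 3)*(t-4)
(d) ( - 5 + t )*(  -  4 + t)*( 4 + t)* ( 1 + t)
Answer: a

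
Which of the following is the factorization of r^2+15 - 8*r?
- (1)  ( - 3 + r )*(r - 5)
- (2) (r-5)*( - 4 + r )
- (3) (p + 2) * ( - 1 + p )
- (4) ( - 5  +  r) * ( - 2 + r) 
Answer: 1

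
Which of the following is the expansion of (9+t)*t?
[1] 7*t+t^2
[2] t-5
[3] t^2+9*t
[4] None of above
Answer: 3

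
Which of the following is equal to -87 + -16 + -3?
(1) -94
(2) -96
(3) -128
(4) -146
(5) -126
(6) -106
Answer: 6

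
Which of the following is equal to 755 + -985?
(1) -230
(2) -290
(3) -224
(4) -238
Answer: 1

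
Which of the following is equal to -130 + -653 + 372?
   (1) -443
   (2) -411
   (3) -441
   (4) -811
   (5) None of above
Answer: 2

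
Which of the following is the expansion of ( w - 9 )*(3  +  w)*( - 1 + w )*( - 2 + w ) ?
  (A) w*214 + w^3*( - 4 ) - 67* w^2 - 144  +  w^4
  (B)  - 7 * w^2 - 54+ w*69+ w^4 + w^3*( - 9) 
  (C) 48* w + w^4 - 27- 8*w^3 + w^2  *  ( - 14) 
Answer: B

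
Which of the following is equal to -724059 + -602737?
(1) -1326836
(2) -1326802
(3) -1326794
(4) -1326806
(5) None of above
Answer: 5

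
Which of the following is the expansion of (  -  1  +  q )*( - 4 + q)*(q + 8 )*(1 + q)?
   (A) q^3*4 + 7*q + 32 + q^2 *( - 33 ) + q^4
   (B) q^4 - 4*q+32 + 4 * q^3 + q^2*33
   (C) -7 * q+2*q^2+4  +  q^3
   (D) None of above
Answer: D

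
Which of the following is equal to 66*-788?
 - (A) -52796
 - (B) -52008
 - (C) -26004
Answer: B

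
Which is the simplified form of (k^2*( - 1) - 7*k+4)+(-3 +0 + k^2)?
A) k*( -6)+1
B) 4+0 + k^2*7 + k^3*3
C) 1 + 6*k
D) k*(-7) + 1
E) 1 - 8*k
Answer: D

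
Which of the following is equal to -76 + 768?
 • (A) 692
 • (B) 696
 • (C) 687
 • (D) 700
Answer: A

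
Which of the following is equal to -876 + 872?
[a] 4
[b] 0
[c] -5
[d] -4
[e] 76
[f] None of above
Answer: d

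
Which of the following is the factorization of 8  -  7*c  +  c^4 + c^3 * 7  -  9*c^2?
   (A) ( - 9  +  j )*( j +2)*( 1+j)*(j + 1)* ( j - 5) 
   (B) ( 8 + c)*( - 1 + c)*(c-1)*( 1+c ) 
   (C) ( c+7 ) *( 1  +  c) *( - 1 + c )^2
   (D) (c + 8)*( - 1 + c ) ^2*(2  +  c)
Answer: B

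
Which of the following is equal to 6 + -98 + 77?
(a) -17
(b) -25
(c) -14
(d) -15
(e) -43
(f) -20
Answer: d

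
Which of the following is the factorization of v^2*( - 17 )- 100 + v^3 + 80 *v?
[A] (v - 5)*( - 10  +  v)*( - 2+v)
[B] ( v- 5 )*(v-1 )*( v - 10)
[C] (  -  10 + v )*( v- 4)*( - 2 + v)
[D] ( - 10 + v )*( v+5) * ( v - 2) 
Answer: A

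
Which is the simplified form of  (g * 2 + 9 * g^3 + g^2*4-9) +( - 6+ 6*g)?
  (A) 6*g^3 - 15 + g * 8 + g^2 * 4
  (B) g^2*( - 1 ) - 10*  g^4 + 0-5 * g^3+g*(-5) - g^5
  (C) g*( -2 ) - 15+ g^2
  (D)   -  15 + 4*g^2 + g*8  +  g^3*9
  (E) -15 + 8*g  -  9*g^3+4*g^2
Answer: D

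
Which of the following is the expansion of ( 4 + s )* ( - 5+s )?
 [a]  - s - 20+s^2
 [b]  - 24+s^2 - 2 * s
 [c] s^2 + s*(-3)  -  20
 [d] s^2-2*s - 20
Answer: a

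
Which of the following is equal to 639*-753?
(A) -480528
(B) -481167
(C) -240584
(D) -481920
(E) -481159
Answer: B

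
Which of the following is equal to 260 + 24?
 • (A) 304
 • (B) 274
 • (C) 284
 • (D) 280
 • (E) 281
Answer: C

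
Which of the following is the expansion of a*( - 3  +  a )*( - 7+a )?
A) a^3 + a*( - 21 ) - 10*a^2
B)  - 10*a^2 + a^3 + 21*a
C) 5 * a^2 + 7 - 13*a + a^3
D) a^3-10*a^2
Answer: B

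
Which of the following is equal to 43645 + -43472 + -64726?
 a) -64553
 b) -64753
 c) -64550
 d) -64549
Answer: a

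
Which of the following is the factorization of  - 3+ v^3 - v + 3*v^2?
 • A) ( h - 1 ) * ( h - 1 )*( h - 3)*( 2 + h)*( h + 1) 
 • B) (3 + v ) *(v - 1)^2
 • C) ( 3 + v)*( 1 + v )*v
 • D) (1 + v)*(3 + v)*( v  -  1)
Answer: D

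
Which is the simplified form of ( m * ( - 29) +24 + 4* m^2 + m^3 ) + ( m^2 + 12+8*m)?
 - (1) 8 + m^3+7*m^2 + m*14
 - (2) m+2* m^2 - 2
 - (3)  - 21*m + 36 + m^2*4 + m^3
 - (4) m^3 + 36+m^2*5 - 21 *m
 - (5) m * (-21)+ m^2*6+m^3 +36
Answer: 4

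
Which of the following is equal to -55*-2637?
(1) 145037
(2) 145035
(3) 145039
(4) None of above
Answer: 2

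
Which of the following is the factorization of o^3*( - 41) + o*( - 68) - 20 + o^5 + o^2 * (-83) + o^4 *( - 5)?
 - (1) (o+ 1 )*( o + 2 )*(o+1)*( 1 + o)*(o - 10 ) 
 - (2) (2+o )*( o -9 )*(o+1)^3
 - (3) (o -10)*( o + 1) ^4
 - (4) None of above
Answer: 1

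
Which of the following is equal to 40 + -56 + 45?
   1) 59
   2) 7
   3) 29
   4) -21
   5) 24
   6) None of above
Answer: 3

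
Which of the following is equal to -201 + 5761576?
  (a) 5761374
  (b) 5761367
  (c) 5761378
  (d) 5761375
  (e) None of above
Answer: d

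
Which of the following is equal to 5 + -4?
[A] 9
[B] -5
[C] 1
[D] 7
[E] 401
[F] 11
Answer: C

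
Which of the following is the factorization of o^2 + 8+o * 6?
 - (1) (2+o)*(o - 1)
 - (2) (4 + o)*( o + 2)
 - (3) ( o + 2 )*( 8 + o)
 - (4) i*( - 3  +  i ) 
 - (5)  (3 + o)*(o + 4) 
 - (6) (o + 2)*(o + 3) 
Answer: 2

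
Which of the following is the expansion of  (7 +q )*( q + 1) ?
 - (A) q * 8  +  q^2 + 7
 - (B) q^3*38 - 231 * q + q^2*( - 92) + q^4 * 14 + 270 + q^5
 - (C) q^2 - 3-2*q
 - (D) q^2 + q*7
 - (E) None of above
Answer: A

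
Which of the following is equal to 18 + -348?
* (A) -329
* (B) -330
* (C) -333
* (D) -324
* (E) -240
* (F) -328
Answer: B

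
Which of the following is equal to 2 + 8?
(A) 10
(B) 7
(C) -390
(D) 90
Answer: A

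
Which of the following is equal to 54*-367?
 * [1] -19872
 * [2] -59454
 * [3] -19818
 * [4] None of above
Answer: 3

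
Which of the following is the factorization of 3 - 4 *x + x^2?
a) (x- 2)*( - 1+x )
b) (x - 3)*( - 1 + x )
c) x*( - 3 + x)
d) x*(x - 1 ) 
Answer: b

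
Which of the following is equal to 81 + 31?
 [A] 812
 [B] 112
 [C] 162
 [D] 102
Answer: B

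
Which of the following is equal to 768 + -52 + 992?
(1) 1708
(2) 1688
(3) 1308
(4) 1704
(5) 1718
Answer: 1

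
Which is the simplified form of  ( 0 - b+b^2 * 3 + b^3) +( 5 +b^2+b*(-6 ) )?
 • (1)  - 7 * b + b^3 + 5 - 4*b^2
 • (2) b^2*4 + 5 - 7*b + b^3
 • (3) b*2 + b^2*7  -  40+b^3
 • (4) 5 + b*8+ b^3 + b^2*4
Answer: 2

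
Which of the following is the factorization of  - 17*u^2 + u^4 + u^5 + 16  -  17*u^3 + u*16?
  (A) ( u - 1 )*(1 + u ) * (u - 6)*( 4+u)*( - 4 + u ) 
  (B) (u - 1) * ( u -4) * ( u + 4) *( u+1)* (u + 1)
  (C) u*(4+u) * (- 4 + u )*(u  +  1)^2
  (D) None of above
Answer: B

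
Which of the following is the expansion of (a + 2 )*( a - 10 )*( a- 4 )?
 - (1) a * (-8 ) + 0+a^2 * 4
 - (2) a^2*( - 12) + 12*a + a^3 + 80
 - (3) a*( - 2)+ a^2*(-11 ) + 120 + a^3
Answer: 2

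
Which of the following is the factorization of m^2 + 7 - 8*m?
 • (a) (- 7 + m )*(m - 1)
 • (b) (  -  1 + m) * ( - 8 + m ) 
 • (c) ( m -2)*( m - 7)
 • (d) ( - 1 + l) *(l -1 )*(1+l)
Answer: a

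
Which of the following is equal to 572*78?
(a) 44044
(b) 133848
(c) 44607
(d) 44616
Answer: d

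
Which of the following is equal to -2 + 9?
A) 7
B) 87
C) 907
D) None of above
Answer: A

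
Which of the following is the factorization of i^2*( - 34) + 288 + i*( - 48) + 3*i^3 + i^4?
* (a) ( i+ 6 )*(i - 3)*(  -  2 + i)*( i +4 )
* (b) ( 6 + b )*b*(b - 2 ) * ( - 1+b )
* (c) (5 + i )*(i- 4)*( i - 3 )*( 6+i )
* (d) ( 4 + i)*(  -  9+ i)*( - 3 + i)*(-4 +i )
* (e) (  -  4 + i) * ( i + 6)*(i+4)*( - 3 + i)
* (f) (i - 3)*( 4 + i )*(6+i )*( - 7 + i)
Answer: e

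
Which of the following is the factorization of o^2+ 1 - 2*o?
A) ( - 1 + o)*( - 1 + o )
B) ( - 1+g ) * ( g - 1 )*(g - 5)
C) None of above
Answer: A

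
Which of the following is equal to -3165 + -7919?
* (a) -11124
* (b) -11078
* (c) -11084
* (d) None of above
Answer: c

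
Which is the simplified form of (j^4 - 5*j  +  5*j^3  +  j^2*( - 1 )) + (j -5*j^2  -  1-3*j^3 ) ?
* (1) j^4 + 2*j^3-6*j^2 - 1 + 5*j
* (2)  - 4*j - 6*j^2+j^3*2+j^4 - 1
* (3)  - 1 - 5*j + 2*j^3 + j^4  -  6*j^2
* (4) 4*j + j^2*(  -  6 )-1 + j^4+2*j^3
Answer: 2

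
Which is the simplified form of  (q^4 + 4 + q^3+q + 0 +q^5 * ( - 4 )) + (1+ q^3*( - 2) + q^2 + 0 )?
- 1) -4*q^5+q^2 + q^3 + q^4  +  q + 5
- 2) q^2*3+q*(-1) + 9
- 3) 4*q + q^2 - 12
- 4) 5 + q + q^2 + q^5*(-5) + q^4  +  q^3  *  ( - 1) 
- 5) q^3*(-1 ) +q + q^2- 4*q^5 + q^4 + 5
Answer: 5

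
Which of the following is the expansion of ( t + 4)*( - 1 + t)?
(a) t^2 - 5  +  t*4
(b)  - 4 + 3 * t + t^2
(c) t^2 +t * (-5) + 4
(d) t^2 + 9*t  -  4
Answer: b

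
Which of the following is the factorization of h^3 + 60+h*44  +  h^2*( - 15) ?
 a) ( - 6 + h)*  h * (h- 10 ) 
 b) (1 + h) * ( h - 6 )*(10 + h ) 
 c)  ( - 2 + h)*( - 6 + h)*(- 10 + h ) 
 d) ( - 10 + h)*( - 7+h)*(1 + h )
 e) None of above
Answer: e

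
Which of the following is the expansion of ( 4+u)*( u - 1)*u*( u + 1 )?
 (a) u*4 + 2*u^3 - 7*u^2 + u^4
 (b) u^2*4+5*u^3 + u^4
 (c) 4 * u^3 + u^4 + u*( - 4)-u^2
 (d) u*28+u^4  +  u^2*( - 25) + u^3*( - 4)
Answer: c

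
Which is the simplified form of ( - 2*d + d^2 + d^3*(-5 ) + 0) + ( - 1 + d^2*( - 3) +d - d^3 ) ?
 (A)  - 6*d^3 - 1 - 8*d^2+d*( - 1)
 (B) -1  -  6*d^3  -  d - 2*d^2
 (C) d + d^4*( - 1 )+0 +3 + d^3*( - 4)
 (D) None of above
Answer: B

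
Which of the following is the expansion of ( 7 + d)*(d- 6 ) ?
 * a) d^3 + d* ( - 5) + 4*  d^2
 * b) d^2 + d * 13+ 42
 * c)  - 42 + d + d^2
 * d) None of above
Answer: c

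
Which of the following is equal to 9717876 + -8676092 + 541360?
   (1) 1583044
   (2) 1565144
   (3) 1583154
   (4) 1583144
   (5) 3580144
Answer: 4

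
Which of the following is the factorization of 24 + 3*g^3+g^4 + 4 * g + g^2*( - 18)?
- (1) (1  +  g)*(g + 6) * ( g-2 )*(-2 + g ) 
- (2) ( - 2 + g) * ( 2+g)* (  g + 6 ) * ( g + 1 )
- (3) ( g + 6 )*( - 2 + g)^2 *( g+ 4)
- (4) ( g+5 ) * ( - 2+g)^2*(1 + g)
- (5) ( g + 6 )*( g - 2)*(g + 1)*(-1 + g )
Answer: 1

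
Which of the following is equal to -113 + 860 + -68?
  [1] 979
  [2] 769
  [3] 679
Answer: 3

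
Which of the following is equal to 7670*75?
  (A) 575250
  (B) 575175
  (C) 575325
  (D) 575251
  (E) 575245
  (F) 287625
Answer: A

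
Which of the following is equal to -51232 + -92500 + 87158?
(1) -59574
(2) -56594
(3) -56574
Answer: 3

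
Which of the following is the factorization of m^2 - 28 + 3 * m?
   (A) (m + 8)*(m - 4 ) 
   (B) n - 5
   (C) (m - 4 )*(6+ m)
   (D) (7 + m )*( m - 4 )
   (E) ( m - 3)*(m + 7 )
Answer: D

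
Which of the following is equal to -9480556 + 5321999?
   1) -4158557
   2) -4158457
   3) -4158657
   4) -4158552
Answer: 1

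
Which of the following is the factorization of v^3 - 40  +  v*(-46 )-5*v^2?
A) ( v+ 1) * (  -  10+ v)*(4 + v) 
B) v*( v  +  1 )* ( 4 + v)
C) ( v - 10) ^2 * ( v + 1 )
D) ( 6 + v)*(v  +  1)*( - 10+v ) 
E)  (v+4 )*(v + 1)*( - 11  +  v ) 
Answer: A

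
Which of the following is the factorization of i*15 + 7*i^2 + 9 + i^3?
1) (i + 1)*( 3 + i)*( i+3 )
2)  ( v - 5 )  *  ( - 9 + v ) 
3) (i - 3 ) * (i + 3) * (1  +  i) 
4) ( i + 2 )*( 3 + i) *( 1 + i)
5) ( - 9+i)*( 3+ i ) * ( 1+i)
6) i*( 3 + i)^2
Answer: 1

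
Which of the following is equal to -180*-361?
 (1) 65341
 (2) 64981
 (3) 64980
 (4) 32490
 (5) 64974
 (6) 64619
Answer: 3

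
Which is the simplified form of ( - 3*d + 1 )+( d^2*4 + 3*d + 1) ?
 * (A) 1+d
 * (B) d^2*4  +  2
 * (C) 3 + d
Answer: B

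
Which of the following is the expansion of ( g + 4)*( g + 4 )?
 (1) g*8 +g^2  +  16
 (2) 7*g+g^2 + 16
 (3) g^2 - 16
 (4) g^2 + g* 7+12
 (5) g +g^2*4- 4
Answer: 1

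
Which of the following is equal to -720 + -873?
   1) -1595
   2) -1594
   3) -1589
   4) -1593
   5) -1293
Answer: 4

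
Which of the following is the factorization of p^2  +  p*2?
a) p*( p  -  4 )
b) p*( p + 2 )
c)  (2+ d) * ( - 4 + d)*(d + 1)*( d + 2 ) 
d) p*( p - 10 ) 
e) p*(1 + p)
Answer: b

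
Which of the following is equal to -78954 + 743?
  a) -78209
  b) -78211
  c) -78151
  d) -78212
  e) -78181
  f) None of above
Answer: b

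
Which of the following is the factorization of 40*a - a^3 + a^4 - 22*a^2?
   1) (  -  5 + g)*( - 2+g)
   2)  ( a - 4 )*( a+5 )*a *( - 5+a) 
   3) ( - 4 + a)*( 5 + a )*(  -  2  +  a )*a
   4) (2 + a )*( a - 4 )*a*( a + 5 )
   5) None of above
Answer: 3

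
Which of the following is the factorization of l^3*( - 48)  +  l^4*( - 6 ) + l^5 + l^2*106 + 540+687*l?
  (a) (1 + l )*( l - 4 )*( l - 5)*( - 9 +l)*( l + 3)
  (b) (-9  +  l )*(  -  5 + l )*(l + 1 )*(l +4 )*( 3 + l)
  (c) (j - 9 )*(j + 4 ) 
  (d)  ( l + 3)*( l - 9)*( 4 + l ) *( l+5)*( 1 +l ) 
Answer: b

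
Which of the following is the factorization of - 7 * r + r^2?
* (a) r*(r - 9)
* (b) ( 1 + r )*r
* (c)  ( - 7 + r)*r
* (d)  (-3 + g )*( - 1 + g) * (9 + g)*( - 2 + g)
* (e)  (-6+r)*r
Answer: c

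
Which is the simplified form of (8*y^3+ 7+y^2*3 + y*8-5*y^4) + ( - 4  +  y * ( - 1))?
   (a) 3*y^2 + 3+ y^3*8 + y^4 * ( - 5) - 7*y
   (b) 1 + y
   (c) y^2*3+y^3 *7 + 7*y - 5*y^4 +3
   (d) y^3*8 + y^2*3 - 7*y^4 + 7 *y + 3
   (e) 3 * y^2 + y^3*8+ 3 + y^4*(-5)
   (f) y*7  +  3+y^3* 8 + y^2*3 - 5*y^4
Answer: f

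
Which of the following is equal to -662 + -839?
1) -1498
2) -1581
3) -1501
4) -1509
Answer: 3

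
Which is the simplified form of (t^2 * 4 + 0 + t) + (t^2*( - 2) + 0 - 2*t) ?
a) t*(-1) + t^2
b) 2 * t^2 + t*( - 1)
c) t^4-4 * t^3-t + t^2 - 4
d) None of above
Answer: b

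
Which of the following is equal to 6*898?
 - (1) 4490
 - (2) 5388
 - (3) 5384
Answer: 2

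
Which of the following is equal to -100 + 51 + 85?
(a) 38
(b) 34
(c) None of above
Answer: c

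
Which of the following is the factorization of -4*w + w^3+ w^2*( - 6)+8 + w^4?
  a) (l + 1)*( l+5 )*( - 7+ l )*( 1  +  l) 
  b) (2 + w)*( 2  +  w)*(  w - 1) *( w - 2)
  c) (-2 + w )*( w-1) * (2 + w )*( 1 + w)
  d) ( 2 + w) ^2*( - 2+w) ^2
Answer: b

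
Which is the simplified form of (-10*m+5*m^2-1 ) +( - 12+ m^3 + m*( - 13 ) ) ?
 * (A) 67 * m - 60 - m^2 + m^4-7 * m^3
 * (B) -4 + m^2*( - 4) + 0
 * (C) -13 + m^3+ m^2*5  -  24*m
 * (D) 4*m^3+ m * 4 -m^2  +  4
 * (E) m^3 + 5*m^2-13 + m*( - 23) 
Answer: E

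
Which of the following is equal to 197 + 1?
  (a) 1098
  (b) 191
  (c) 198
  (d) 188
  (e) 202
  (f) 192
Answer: c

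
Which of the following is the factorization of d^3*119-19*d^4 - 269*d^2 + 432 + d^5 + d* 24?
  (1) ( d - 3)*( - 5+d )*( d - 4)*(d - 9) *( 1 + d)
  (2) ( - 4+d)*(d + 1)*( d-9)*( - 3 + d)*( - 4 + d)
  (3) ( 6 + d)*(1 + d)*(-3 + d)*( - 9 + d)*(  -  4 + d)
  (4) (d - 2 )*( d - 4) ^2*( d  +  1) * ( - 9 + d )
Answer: 2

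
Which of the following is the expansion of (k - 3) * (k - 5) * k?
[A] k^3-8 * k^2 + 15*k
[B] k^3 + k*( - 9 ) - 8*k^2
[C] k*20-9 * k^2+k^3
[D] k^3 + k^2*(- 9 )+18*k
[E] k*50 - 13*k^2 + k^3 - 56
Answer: A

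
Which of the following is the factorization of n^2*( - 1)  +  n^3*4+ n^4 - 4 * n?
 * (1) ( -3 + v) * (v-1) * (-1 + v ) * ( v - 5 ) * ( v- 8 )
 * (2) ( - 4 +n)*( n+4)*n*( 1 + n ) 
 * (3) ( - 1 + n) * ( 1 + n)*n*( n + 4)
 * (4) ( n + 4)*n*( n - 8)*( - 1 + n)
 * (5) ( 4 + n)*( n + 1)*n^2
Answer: 3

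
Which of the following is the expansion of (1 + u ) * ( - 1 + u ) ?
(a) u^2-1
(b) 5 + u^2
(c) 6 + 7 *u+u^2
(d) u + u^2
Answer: a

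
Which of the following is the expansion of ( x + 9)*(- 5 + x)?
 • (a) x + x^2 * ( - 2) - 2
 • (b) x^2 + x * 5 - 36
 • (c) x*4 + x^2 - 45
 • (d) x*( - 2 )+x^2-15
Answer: c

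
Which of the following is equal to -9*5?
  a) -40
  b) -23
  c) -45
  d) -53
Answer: c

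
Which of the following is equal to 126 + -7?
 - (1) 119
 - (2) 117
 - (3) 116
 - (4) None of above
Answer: 1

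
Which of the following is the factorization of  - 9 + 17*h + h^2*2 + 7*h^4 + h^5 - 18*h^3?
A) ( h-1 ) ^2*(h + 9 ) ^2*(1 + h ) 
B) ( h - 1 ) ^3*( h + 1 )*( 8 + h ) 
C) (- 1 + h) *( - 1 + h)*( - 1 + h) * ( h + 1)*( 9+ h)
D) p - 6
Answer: C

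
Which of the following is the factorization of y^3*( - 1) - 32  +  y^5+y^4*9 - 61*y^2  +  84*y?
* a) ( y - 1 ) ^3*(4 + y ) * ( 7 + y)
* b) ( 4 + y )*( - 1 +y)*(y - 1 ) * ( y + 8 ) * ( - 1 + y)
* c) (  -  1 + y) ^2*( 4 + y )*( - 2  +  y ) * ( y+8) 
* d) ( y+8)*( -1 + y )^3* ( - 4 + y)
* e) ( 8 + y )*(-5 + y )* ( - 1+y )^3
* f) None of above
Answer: b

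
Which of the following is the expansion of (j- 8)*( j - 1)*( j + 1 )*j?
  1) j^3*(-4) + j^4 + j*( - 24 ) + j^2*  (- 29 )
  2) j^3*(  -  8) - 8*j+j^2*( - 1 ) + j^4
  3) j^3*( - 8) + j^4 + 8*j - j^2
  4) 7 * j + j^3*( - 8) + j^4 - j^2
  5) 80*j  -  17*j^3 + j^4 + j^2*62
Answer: 3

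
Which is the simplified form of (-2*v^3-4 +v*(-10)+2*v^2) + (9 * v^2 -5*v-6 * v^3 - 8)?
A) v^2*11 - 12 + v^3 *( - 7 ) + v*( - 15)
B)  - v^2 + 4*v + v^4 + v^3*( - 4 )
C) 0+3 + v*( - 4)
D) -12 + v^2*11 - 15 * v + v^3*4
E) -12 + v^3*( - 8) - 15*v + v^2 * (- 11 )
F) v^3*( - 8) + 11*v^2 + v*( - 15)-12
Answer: F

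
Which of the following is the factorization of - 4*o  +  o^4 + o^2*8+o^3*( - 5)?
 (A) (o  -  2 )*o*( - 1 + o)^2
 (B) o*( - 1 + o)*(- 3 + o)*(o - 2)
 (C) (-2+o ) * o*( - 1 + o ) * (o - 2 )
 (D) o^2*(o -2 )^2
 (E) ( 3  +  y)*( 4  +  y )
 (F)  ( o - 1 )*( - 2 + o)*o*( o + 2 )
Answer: C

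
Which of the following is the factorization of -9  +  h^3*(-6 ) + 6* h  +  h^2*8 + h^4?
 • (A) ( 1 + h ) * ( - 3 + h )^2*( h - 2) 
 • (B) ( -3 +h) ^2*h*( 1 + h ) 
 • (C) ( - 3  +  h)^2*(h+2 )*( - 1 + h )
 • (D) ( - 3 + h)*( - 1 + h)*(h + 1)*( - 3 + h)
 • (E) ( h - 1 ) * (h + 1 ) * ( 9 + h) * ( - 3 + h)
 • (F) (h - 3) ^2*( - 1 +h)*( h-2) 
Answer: D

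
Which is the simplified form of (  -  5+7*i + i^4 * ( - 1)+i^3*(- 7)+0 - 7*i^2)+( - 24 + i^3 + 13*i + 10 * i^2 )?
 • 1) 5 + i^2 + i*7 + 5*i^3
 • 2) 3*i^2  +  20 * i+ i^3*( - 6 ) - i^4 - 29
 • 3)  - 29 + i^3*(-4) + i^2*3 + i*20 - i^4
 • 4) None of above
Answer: 2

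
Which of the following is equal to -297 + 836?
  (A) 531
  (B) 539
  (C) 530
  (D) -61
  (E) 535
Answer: B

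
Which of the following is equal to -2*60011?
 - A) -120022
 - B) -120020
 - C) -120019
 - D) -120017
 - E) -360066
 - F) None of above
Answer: A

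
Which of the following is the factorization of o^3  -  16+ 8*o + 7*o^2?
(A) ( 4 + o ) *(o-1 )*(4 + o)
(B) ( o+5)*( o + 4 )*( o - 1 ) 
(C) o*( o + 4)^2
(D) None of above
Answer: A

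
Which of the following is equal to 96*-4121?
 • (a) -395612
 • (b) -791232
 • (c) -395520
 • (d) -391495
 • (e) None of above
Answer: e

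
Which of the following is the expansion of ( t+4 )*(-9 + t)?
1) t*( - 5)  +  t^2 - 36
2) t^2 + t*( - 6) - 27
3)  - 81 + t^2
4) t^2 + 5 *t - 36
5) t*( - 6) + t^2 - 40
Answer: 1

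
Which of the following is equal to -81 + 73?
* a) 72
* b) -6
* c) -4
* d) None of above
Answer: d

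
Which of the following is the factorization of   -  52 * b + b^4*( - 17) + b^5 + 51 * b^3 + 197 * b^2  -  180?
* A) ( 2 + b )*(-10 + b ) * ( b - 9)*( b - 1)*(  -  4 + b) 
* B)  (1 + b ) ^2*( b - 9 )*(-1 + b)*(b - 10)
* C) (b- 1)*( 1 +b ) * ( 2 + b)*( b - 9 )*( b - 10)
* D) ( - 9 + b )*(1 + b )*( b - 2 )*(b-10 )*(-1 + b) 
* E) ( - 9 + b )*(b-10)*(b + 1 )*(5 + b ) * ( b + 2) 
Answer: C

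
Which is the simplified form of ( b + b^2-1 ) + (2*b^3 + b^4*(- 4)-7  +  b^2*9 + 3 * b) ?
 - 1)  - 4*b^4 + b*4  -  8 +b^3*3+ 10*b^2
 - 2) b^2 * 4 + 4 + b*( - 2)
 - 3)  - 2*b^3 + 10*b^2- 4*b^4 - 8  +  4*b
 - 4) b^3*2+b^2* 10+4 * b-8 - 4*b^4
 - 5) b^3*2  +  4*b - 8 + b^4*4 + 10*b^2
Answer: 4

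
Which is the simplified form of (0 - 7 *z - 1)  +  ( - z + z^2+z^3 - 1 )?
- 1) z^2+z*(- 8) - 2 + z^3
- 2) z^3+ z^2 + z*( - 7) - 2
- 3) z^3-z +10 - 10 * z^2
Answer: 1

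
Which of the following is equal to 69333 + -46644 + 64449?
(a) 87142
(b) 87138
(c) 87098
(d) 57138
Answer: b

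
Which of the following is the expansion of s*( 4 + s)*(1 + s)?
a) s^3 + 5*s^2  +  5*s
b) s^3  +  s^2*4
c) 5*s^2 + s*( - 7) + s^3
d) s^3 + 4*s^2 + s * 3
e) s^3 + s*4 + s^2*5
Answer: e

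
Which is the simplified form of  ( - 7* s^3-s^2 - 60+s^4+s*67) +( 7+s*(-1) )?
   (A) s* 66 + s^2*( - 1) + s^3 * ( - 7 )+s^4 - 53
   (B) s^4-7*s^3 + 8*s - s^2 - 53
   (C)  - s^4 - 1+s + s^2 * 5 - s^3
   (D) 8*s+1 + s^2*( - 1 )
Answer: A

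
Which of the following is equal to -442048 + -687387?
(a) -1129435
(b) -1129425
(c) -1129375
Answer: a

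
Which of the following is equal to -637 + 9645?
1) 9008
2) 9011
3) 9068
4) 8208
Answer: 1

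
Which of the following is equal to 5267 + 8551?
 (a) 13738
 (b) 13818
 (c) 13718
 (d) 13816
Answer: b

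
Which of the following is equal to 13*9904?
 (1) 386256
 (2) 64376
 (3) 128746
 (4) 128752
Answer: 4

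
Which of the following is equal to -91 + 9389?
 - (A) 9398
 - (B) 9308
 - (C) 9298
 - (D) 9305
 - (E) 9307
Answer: C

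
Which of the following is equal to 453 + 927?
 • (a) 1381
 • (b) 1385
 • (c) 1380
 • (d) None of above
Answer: c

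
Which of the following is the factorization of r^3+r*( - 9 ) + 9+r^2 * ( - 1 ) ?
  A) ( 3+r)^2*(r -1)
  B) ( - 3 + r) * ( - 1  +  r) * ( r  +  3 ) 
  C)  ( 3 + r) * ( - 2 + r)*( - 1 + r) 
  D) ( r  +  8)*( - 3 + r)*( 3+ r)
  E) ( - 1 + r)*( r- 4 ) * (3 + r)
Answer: B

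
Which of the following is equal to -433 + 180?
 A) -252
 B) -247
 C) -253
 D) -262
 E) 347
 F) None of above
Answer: C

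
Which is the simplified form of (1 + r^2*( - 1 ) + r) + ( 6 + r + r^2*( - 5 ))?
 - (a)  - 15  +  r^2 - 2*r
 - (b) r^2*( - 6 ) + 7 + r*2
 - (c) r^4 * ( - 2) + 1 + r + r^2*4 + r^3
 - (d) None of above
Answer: b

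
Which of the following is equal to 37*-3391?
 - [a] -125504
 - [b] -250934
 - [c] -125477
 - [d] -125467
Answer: d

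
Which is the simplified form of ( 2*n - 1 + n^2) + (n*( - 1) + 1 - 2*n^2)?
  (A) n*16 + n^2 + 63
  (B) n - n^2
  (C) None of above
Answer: B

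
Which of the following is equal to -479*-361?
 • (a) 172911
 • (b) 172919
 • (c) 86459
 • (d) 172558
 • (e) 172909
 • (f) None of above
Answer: b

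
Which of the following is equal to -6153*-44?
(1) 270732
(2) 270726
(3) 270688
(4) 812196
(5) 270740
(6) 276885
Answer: 1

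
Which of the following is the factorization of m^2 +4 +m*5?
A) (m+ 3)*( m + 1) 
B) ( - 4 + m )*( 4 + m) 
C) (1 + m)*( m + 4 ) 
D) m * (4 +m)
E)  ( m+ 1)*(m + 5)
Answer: C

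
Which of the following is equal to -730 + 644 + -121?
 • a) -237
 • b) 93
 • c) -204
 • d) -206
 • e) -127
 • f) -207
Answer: f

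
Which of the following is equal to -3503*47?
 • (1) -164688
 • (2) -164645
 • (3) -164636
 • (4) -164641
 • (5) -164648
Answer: 4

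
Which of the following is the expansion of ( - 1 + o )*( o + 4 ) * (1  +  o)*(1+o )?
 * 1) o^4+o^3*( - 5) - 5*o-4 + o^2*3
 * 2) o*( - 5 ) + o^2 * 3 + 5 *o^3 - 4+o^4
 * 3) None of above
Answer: 2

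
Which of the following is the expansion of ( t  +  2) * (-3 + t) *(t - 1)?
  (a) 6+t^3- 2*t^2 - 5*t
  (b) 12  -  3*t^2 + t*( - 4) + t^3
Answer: a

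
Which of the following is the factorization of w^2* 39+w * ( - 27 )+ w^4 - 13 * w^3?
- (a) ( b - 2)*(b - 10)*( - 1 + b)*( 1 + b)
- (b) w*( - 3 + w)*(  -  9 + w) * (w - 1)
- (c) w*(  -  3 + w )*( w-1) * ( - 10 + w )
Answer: b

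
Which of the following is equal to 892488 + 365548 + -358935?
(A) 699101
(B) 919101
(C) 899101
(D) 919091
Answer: C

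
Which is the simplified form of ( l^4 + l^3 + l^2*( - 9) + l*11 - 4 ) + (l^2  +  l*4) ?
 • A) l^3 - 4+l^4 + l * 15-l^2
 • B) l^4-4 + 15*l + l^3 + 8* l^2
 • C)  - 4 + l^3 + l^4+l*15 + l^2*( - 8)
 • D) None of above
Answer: C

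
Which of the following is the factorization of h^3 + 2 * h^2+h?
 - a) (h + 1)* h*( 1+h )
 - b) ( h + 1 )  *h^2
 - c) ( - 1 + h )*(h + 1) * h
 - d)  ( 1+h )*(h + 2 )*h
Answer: a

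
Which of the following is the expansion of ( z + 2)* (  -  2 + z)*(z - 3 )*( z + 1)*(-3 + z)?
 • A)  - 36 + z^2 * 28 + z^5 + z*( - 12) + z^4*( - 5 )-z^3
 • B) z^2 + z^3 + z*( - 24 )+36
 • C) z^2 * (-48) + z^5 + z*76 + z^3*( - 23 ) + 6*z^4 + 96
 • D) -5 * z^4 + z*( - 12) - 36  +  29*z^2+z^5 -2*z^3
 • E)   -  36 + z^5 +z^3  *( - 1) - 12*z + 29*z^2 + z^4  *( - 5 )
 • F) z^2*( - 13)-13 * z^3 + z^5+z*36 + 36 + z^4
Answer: E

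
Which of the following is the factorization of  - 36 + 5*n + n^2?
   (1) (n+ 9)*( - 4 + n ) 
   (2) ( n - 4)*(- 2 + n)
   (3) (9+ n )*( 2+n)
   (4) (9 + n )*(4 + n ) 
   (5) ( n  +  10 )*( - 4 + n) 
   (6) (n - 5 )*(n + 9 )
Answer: 1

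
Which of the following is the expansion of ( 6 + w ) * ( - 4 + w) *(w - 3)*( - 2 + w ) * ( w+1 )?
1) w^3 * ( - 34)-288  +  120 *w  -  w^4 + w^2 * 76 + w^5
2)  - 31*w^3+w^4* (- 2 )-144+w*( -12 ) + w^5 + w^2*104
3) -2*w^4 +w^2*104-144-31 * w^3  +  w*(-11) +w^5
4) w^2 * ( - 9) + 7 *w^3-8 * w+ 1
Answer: 2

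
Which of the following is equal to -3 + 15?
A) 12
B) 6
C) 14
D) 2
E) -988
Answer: A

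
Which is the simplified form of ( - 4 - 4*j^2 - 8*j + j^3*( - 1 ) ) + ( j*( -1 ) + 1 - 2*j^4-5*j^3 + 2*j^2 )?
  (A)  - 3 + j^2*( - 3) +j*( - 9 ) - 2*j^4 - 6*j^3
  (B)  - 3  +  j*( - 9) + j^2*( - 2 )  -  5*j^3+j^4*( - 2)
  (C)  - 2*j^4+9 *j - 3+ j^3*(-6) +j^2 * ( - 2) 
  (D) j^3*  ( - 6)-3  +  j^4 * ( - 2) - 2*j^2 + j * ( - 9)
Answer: D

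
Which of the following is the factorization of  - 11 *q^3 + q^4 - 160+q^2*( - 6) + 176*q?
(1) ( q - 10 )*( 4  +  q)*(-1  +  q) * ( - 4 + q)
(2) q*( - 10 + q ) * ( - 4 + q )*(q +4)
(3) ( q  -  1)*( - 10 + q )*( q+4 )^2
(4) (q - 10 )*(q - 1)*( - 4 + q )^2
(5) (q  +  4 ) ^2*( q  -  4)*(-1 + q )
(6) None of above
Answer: 1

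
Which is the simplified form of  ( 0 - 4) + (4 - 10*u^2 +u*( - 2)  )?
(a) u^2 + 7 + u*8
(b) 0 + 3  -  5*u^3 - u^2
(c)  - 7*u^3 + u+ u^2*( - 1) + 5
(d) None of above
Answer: d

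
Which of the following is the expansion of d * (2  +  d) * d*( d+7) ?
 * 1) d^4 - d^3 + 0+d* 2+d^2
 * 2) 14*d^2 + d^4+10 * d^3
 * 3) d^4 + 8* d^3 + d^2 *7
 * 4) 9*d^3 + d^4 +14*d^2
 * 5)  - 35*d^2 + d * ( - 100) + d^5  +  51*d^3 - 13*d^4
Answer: 4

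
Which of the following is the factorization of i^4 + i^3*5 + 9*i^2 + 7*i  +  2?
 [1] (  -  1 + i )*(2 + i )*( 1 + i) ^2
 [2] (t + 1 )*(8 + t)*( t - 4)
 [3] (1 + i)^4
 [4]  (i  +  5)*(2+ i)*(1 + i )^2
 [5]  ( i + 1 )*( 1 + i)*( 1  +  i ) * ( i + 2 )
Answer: 5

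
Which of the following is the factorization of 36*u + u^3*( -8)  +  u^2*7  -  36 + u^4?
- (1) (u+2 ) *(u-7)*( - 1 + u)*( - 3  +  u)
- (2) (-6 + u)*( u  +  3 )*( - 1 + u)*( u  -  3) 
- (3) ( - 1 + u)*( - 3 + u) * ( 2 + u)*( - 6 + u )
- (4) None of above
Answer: 3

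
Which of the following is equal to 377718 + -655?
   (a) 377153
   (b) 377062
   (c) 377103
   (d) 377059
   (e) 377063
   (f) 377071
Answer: e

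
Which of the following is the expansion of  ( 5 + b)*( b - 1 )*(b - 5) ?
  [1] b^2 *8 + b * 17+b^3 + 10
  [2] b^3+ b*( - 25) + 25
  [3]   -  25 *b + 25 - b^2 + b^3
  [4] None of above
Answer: 3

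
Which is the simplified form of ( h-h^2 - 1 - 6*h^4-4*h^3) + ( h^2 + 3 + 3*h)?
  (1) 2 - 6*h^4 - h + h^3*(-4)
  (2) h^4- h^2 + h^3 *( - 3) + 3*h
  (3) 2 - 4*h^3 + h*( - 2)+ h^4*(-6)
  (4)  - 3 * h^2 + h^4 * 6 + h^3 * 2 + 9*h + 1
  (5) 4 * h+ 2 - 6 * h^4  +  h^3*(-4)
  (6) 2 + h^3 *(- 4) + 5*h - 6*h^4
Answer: 5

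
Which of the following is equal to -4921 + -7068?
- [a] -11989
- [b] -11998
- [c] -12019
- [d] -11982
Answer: a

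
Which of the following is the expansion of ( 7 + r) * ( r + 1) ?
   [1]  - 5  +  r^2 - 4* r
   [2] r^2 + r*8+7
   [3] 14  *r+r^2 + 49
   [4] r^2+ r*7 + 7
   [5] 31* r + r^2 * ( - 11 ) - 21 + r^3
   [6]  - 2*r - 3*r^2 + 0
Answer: 2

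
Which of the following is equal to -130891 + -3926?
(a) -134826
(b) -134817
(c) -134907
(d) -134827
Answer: b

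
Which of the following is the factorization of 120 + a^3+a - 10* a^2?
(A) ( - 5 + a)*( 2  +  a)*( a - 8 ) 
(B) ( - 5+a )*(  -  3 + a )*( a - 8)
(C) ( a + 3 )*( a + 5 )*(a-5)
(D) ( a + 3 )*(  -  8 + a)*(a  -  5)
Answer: D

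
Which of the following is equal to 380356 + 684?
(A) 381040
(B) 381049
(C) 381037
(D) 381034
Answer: A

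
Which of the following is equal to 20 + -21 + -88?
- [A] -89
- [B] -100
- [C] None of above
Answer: A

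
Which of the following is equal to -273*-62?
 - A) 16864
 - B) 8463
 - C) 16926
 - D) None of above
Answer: C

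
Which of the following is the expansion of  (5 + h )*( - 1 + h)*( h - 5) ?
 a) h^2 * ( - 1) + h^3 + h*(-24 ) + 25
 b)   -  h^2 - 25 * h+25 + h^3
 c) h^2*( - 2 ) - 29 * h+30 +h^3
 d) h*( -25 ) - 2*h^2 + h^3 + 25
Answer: b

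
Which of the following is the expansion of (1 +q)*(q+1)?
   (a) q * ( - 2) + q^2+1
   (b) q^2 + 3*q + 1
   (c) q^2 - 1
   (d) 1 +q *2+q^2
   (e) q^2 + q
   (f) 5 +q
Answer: d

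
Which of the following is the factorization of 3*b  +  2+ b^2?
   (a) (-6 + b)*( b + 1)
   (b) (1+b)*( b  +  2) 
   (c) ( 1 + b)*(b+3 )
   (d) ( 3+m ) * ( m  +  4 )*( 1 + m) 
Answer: b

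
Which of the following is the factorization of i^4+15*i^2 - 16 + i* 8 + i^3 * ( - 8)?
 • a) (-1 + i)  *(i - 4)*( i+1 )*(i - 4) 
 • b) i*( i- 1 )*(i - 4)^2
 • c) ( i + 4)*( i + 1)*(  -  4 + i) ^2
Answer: a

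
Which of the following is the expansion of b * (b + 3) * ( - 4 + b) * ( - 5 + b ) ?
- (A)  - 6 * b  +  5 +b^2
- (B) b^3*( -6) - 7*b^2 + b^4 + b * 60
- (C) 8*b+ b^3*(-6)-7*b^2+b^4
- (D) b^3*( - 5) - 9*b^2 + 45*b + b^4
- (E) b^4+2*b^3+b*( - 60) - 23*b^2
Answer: B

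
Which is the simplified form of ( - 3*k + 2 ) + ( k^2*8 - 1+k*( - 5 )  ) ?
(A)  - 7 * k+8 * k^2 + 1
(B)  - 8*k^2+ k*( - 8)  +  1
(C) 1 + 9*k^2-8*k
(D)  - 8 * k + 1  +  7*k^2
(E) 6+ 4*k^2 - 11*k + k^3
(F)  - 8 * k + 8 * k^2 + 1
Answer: F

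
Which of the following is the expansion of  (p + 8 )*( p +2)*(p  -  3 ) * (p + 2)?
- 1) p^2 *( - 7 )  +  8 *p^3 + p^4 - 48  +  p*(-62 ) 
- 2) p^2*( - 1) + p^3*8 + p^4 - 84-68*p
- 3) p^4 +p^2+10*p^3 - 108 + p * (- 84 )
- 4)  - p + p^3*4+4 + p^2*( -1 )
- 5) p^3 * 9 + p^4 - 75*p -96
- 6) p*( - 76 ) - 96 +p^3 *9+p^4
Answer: 6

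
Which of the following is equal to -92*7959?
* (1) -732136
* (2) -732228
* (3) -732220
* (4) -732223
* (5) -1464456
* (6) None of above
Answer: 2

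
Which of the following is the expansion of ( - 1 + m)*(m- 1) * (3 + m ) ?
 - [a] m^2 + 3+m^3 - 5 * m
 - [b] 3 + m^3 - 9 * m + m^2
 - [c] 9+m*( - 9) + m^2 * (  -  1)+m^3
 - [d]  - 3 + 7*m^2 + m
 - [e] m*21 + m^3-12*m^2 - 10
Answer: a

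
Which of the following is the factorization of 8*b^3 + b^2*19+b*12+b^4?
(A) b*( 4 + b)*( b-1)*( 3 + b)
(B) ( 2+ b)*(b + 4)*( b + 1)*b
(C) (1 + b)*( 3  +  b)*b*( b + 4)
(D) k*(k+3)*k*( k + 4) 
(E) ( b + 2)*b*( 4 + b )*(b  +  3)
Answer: C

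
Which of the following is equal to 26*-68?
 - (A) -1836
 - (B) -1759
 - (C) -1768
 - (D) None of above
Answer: C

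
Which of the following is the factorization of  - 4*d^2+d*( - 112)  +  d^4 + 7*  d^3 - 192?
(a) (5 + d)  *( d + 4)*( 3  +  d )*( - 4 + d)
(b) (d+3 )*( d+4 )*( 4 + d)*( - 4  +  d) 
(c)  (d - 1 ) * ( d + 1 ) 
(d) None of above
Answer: b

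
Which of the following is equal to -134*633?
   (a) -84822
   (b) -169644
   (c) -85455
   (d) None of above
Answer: a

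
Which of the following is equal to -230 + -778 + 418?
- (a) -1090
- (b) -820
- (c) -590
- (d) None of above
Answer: c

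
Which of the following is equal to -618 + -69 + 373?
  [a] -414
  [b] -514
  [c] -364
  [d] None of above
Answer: d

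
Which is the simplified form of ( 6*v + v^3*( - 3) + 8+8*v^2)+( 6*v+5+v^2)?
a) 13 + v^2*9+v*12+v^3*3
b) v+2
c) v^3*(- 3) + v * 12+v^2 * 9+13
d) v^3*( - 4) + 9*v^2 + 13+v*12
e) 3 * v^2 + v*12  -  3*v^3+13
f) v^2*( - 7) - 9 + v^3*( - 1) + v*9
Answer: c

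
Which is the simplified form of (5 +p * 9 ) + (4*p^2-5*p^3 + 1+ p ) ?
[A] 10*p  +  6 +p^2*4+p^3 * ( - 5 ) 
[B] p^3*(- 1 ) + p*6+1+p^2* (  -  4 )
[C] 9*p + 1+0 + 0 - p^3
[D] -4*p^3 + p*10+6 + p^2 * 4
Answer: A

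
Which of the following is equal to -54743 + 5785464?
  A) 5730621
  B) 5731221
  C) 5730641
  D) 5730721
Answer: D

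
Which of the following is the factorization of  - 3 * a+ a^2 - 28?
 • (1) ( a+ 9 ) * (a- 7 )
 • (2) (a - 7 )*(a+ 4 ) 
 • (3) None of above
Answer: 2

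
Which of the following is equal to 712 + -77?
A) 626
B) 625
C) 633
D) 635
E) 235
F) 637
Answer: D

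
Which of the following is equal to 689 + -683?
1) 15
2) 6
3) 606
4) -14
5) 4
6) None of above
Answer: 2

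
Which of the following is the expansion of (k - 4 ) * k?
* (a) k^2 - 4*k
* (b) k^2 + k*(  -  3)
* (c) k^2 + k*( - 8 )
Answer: a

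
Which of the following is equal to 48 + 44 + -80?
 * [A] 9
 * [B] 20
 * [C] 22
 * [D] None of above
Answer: D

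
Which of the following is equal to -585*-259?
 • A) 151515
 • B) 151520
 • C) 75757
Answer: A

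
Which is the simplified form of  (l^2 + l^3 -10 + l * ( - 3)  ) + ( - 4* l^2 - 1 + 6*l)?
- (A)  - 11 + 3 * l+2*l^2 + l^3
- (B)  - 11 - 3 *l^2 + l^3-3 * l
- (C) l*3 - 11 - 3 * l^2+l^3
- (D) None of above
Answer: C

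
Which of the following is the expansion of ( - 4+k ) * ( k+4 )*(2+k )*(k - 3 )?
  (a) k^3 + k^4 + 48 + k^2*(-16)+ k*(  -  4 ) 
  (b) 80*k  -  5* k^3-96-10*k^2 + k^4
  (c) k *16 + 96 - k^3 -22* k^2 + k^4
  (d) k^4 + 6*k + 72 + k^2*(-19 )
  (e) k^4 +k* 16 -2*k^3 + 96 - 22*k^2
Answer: c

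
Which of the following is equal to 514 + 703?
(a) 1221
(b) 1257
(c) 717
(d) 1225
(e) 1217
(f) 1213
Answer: e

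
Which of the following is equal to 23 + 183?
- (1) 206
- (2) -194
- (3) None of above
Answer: 1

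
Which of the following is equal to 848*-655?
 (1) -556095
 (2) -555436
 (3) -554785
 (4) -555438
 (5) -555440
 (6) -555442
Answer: 5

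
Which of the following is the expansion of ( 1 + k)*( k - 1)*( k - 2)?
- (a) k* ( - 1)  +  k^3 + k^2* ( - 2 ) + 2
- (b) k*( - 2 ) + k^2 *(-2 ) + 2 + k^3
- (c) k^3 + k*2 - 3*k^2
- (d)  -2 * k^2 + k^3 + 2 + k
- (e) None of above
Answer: a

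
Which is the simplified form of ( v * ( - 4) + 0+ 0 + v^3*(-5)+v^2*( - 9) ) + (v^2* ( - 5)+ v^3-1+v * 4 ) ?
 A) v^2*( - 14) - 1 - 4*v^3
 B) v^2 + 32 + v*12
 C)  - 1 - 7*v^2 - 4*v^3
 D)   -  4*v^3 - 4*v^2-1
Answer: A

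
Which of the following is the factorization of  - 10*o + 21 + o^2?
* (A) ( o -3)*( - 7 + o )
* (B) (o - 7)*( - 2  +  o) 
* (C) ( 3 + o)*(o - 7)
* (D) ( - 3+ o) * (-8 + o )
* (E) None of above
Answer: A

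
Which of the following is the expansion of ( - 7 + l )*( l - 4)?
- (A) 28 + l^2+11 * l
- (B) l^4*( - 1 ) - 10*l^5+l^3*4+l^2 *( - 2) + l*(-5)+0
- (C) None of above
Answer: C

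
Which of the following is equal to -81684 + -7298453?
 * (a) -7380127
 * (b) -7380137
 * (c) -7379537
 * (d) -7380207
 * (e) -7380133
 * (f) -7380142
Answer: b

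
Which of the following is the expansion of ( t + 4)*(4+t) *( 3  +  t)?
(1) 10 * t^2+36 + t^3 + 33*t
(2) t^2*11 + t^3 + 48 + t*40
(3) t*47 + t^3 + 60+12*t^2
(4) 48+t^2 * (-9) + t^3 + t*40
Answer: 2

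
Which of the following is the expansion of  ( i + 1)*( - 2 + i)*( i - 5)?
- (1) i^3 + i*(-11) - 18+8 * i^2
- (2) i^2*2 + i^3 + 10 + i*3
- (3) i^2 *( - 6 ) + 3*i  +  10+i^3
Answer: 3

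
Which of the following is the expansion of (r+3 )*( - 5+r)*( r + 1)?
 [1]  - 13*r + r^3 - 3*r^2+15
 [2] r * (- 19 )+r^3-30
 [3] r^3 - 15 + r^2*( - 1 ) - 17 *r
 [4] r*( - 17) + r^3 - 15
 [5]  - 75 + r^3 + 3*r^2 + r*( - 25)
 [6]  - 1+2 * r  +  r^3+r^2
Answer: 3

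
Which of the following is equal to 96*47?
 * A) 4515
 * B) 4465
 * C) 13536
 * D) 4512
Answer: D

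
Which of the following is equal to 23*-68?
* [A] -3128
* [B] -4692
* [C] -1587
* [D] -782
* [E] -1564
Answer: E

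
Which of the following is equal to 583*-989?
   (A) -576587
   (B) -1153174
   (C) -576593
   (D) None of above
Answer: A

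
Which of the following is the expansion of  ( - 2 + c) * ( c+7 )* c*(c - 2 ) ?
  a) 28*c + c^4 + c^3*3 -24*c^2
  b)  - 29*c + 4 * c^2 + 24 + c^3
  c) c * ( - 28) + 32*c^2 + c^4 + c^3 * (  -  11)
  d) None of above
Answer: a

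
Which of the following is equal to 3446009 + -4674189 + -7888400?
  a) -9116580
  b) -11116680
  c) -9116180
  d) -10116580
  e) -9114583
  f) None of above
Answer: a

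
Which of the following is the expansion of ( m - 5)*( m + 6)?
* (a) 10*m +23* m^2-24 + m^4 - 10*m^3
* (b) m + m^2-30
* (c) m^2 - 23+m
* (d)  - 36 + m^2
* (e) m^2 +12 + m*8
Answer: b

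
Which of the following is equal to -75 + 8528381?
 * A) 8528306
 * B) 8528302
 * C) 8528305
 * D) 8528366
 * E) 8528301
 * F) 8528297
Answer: A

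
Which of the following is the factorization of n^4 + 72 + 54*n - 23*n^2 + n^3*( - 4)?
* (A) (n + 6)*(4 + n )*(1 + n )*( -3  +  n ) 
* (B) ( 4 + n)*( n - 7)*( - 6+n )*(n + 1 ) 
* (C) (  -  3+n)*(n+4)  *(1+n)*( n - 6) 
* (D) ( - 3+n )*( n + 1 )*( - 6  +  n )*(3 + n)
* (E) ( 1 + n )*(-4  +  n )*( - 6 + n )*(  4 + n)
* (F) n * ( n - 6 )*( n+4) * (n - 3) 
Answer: C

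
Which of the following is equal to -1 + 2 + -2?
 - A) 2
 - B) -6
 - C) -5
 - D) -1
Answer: D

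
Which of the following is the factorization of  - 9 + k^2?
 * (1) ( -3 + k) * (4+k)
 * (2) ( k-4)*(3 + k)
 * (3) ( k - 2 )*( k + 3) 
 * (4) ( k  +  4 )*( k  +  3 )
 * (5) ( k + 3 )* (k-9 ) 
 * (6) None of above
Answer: 6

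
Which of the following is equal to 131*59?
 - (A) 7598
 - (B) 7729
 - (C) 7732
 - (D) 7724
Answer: B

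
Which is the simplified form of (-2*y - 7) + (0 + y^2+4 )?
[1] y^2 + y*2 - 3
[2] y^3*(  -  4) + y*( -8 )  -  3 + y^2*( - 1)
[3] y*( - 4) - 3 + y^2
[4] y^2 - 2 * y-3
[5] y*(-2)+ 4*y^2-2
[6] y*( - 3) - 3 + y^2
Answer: 4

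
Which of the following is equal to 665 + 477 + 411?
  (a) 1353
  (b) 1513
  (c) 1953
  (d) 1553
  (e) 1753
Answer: d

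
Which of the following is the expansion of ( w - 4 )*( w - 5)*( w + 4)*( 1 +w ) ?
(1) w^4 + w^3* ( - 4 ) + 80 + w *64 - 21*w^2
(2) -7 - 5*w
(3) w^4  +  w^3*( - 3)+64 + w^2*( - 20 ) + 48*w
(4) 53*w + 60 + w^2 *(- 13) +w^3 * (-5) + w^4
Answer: 1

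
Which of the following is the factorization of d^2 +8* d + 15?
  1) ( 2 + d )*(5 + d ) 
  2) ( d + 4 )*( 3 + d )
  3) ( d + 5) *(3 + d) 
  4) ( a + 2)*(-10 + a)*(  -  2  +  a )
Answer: 3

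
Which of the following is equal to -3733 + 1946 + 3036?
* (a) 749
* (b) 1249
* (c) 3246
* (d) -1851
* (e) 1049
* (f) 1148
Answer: b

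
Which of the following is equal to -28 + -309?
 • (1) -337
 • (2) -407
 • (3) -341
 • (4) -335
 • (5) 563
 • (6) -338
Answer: 1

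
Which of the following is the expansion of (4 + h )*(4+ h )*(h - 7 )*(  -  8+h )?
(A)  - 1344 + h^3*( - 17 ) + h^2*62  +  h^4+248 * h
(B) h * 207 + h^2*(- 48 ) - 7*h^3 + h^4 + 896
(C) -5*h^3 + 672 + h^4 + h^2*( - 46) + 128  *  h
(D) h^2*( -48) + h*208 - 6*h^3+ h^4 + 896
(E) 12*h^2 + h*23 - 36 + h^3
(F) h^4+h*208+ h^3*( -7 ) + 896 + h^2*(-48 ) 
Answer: F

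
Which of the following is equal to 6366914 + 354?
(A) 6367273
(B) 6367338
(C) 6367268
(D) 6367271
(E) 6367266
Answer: C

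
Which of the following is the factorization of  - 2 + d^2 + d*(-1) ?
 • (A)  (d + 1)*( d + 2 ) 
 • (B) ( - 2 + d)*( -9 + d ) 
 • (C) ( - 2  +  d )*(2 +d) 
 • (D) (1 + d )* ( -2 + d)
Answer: D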